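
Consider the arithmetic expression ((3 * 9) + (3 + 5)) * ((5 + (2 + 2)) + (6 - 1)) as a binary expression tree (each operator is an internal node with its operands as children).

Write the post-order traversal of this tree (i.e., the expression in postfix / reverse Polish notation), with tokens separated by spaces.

3 9 * 3 5 + + 5 2 2 + + 6 1 - + *

Post-order on an expression tree gives postfix notation: for each operator, emit left operand, right operand, then the operator.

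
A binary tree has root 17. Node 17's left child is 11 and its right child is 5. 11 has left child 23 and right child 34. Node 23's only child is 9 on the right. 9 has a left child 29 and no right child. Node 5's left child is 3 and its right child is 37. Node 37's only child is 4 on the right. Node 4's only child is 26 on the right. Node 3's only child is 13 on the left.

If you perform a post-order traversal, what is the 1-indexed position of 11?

Post-order visits the left subtree, then the right subtree, then the node.
At 17: go left to 11.
  At 11: go left to 23.
    At 23: no left child.
    At 23: go right to 9.
      At 9: go left to 29.
        29 is a leaf — visit 29.
      At 9: no right child.
      Visit 9.
    Visit 23.
  At 11: go right to 34.
    34 is a leaf — visit 34.
  Visit 11.
At 17: go right to 5.
  At 5: go left to 3.
    At 3: go left to 13.
      13 is a leaf — visit 13.
    At 3: no right child.
    Visit 3.
  At 5: go right to 37.
    At 37: no left child.
    At 37: go right to 4.
      At 4: no left child.
      At 4: go right to 26.
        26 is a leaf — visit 26.
      Visit 4.
    Visit 37.
  Visit 5.
Visit 17.
Full post-order sequence: 29, 9, 23, 34, 11, 13, 3, 26, 4, 37, 5, 17.

5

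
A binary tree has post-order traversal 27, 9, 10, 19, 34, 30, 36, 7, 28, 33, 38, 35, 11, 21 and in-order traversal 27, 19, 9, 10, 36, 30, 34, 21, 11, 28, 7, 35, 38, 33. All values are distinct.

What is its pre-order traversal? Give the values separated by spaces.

The last element of post-order is the root; it splits in-order into left and right subtrees.
Root 21: left subtree has 7 nodes {27, 19, 9, 10, 36, 30, 34}, right has 6 {11, 28, 7, 35, 38, 33}.
  Root 36: left subtree has 4 nodes {27, 19, 9, 10}, right has 2 {30, 34}.
    Root 19: left subtree has 1 node {27}, right has 2 {9, 10}.
      Root 10: left subtree has 1 node {9}, right has 0 { }.
    Root 30: left subtree has 0 nodes { }, right has 1 {34}.
  Root 11: left subtree has 0 nodes { }, right has 5 {28, 7, 35, 38, 33}.
    Root 35: left subtree has 2 nodes {28, 7}, right has 2 {38, 33}.
      Root 28: left subtree has 0 nodes { }, right has 1 {7}.
      Root 38: left subtree has 0 nodes { }, right has 1 {33}.

21 36 19 27 10 9 30 34 11 35 28 7 38 33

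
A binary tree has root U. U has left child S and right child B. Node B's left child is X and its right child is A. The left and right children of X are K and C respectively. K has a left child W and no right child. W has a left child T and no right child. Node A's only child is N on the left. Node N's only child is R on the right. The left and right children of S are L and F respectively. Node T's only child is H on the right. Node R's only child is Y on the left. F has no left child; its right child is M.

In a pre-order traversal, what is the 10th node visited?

T

Pre-order visits the node, then its left subtree, then its right subtree.
Visit U.
At U: go left to S.
  Visit S.
  At S: go left to L.
    L is a leaf — visit L.
  At S: go right to F.
    Visit F.
    At F: no left child.
    At F: go right to M.
      M is a leaf — visit M.
At U: go right to B.
  Visit B.
  At B: go left to X.
    Visit X.
    At X: go left to K.
      Visit K.
      At K: go left to W.
        Visit W.
        At W: go left to T.
          Visit T.
          At T: no left child.
          At T: go right to H.
            H is a leaf — visit H.
        At W: no right child.
      At K: no right child.
    At X: go right to C.
      C is a leaf — visit C.
  At B: go right to A.
    Visit A.
    At A: go left to N.
      Visit N.
      At N: no left child.
      At N: go right to R.
        Visit R.
        At R: go left to Y.
          Y is a leaf — visit Y.
        At R: no right child.
    At A: no right child.
Full pre-order sequence: U, S, L, F, M, B, X, K, W, T, H, C, A, N, R, Y.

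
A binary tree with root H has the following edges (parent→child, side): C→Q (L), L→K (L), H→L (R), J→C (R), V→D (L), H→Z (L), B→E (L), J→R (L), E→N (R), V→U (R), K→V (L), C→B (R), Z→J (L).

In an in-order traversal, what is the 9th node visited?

H

In-order visits the left subtree, then the node, then the right subtree.
At H: go left to Z.
  At Z: go left to J.
    At J: go left to R.
      R is a leaf — visit R.
    Visit J.
    At J: go right to C.
      At C: go left to Q.
        Q is a leaf — visit Q.
      Visit C.
      At C: go right to B.
        At B: go left to E.
          At E: no left child.
          Visit E.
          At E: go right to N.
            N is a leaf — visit N.
        Visit B.
        At B: no right child.
  Visit Z.
  At Z: no right child.
Visit H.
At H: go right to L.
  At L: go left to K.
    At K: go left to V.
      At V: go left to D.
        D is a leaf — visit D.
      Visit V.
      At V: go right to U.
        U is a leaf — visit U.
    Visit K.
    At K: no right child.
  Visit L.
  At L: no right child.
Full in-order sequence: R, J, Q, C, E, N, B, Z, H, D, V, U, K, L.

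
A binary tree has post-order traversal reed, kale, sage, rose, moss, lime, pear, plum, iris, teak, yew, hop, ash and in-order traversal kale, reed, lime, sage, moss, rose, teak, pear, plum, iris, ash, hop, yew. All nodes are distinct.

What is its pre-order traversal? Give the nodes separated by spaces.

ash teak lime kale reed moss sage rose iris plum pear hop yew

The last element of post-order is the root; it splits in-order into left and right subtrees.
Root ash: left subtree has 10 nodes {kale, reed, lime, sage, moss, rose, teak, pear, plum, iris}, right has 2 {hop, yew}.
  Root teak: left subtree has 6 nodes {kale, reed, lime, sage, moss, rose}, right has 3 {pear, plum, iris}.
    Root lime: left subtree has 2 nodes {kale, reed}, right has 3 {sage, moss, rose}.
      Root kale: left subtree has 0 nodes { }, right has 1 {reed}.
      Root moss: left subtree has 1 node {sage}, right has 1 {rose}.
    Root iris: left subtree has 2 nodes {pear, plum}, right has 0 { }.
      Root plum: left subtree has 1 node {pear}, right has 0 { }.
  Root hop: left subtree has 0 nodes { }, right has 1 {yew}.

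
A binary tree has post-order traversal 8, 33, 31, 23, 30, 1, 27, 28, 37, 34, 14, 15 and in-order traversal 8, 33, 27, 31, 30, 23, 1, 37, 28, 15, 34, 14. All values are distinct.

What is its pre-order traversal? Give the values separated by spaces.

The last element of post-order is the root; it splits in-order into left and right subtrees.
Root 15: left subtree has 9 nodes {8, 33, 27, 31, 30, 23, 1, 37, 28}, right has 2 {34, 14}.
  Root 37: left subtree has 7 nodes {8, 33, 27, 31, 30, 23, 1}, right has 1 {28}.
    Root 27: left subtree has 2 nodes {8, 33}, right has 4 {31, 30, 23, 1}.
      Root 33: left subtree has 1 node {8}, right has 0 { }.
      Root 1: left subtree has 3 nodes {31, 30, 23}, right has 0 { }.
        Root 30: left subtree has 1 node {31}, right has 1 {23}.
  Root 14: left subtree has 1 node {34}, right has 0 { }.

15 37 27 33 8 1 30 31 23 28 14 34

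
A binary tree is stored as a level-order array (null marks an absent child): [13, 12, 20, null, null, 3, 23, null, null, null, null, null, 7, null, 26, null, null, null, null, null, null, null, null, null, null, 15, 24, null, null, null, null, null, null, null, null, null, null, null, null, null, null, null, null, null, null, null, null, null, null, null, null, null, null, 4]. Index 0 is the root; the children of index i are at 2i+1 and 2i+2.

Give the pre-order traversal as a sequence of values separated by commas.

13, 12, 20, 3, 7, 15, 24, 4, 23, 26

Pre-order visits the node, then its left subtree, then its right subtree.
Visit 13.
At 13: go left to 12.
  12 is a leaf — visit 12.
At 13: go right to 20.
  Visit 20.
  At 20: go left to 3.
    Visit 3.
    At 3: no left child.
    At 3: go right to 7.
      Visit 7.
      At 7: go left to 15.
        15 is a leaf — visit 15.
      At 7: go right to 24.
        Visit 24.
        At 24: go left to 4.
          4 is a leaf — visit 4.
        At 24: no right child.
  At 20: go right to 23.
    Visit 23.
    At 23: no left child.
    At 23: go right to 26.
      26 is a leaf — visit 26.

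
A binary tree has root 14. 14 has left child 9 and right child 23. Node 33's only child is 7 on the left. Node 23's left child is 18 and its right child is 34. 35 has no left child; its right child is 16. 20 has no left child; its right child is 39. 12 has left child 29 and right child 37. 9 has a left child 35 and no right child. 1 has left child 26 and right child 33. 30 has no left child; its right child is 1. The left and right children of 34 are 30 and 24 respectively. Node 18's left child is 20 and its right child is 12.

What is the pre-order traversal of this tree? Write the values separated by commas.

Pre-order visits the node, then its left subtree, then its right subtree.
Visit 14.
At 14: go left to 9.
  Visit 9.
  At 9: go left to 35.
    Visit 35.
    At 35: no left child.
    At 35: go right to 16.
      16 is a leaf — visit 16.
  At 9: no right child.
At 14: go right to 23.
  Visit 23.
  At 23: go left to 18.
    Visit 18.
    At 18: go left to 20.
      Visit 20.
      At 20: no left child.
      At 20: go right to 39.
        39 is a leaf — visit 39.
    At 18: go right to 12.
      Visit 12.
      At 12: go left to 29.
        29 is a leaf — visit 29.
      At 12: go right to 37.
        37 is a leaf — visit 37.
  At 23: go right to 34.
    Visit 34.
    At 34: go left to 30.
      Visit 30.
      At 30: no left child.
      At 30: go right to 1.
        Visit 1.
        At 1: go left to 26.
          26 is a leaf — visit 26.
        At 1: go right to 33.
          Visit 33.
          At 33: go left to 7.
            7 is a leaf — visit 7.
          At 33: no right child.
    At 34: go right to 24.
      24 is a leaf — visit 24.

14, 9, 35, 16, 23, 18, 20, 39, 12, 29, 37, 34, 30, 1, 26, 33, 7, 24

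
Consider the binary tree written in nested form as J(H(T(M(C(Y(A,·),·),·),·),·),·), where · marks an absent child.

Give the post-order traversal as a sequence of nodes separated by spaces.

A Y C M T H J

Post-order visits the left subtree, then the right subtree, then the node.
At J: go left to H.
  At H: go left to T.
    At T: go left to M.
      At M: go left to C.
        At C: go left to Y.
          At Y: go left to A.
            A is a leaf — visit A.
          At Y: no right child.
          Visit Y.
        At C: no right child.
        Visit C.
      At M: no right child.
      Visit M.
    At T: no right child.
    Visit T.
  At H: no right child.
  Visit H.
At J: no right child.
Visit J.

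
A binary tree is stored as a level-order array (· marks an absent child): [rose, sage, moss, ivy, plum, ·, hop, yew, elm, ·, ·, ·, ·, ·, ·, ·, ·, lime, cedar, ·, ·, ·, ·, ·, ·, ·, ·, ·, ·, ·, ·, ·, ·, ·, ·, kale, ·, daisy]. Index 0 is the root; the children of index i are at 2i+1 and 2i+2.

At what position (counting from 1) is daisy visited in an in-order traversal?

6

In-order visits the left subtree, then the node, then the right subtree.
At rose: go left to sage.
  At sage: go left to ivy.
    At ivy: go left to yew.
      yew is a leaf — visit yew.
    Visit ivy.
    At ivy: go right to elm.
      At elm: go left to lime.
        At lime: go left to kale.
          kale is a leaf — visit kale.
        Visit lime.
        At lime: no right child.
      Visit elm.
      At elm: go right to cedar.
        At cedar: go left to daisy.
          daisy is a leaf — visit daisy.
        Visit cedar.
        At cedar: no right child.
  Visit sage.
  At sage: go right to plum.
    plum is a leaf — visit plum.
Visit rose.
At rose: go right to moss.
  At moss: no left child.
  Visit moss.
  At moss: go right to hop.
    hop is a leaf — visit hop.
Full in-order sequence: yew, ivy, kale, lime, elm, daisy, cedar, sage, plum, rose, moss, hop.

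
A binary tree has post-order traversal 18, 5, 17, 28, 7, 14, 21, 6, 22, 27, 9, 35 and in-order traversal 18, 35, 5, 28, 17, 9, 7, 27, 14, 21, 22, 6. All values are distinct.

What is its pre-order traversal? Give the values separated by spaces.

35 18 9 28 5 17 27 7 22 21 14 6

The last element of post-order is the root; it splits in-order into left and right subtrees.
Root 35: left subtree has 1 node {18}, right has 10 {5, 28, 17, 9, 7, 27, 14, 21, 22, 6}.
  Root 9: left subtree has 3 nodes {5, 28, 17}, right has 6 {7, 27, 14, 21, 22, 6}.
    Root 28: left subtree has 1 node {5}, right has 1 {17}.
    Root 27: left subtree has 1 node {7}, right has 4 {14, 21, 22, 6}.
      Root 22: left subtree has 2 nodes {14, 21}, right has 1 {6}.
        Root 21: left subtree has 1 node {14}, right has 0 { }.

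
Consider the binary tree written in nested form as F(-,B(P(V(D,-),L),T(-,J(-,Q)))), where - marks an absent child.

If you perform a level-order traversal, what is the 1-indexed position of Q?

Level-order visits nodes level by level from the root, left to right within each level.
Level 0: F
Level 1: B
Level 2: P, T
Level 3: V, L, J
Level 4: D, Q
Full level-order sequence: F, B, P, T, V, L, J, D, Q.

9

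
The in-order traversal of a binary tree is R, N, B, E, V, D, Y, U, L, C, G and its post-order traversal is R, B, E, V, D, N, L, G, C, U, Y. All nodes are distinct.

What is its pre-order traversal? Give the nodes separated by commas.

Y, N, R, D, V, E, B, U, C, L, G

The last element of post-order is the root; it splits in-order into left and right subtrees.
Root Y: left subtree has 6 nodes {R, N, B, E, V, D}, right has 4 {U, L, C, G}.
  Root N: left subtree has 1 node {R}, right has 4 {B, E, V, D}.
    Root D: left subtree has 3 nodes {B, E, V}, right has 0 { }.
      Root V: left subtree has 2 nodes {B, E}, right has 0 { }.
        Root E: left subtree has 1 node {B}, right has 0 { }.
  Root U: left subtree has 0 nodes { }, right has 3 {L, C, G}.
    Root C: left subtree has 1 node {L}, right has 1 {G}.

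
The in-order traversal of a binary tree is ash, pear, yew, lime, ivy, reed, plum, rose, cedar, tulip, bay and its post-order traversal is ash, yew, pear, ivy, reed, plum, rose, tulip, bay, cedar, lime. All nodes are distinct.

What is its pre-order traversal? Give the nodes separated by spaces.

The last element of post-order is the root; it splits in-order into left and right subtrees.
Root lime: left subtree has 3 nodes {ash, pear, yew}, right has 7 {ivy, reed, plum, rose, cedar, tulip, bay}.
  Root pear: left subtree has 1 node {ash}, right has 1 {yew}.
  Root cedar: left subtree has 4 nodes {ivy, reed, plum, rose}, right has 2 {tulip, bay}.
    Root rose: left subtree has 3 nodes {ivy, reed, plum}, right has 0 { }.
      Root plum: left subtree has 2 nodes {ivy, reed}, right has 0 { }.
        Root reed: left subtree has 1 node {ivy}, right has 0 { }.
    Root bay: left subtree has 1 node {tulip}, right has 0 { }.

lime pear ash yew cedar rose plum reed ivy bay tulip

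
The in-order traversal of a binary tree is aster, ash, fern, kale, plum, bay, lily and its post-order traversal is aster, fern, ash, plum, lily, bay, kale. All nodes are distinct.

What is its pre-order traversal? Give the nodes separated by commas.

kale, ash, aster, fern, bay, plum, lily

The last element of post-order is the root; it splits in-order into left and right subtrees.
Root kale: left subtree has 3 nodes {aster, ash, fern}, right has 3 {plum, bay, lily}.
  Root ash: left subtree has 1 node {aster}, right has 1 {fern}.
  Root bay: left subtree has 1 node {plum}, right has 1 {lily}.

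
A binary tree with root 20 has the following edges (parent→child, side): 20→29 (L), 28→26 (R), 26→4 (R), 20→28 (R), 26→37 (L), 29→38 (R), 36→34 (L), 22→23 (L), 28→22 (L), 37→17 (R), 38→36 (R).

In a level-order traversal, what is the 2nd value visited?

Level-order visits nodes level by level from the root, left to right within each level.
Level 0: 20
Level 1: 29, 28
Level 2: 38, 22, 26
Level 3: 36, 23, 37, 4
Level 4: 34, 17
Full level-order sequence: 20, 29, 28, 38, 22, 26, 36, 23, 37, 4, 34, 17.

29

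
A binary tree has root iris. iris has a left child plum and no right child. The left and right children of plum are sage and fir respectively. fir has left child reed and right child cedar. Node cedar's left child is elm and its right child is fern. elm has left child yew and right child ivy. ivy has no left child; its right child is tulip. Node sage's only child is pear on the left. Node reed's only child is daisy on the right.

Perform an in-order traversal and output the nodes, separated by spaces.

pear sage plum reed daisy fir yew elm ivy tulip cedar fern iris

In-order visits the left subtree, then the node, then the right subtree.
At iris: go left to plum.
  At plum: go left to sage.
    At sage: go left to pear.
      pear is a leaf — visit pear.
    Visit sage.
    At sage: no right child.
  Visit plum.
  At plum: go right to fir.
    At fir: go left to reed.
      At reed: no left child.
      Visit reed.
      At reed: go right to daisy.
        daisy is a leaf — visit daisy.
    Visit fir.
    At fir: go right to cedar.
      At cedar: go left to elm.
        At elm: go left to yew.
          yew is a leaf — visit yew.
        Visit elm.
        At elm: go right to ivy.
          At ivy: no left child.
          Visit ivy.
          At ivy: go right to tulip.
            tulip is a leaf — visit tulip.
      Visit cedar.
      At cedar: go right to fern.
        fern is a leaf — visit fern.
Visit iris.
At iris: no right child.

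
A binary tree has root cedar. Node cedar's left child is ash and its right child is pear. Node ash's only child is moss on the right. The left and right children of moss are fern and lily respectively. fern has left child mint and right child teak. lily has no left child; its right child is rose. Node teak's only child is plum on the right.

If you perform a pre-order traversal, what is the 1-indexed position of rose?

9

Pre-order visits the node, then its left subtree, then its right subtree.
Visit cedar.
At cedar: go left to ash.
  Visit ash.
  At ash: no left child.
  At ash: go right to moss.
    Visit moss.
    At moss: go left to fern.
      Visit fern.
      At fern: go left to mint.
        mint is a leaf — visit mint.
      At fern: go right to teak.
        Visit teak.
        At teak: no left child.
        At teak: go right to plum.
          plum is a leaf — visit plum.
    At moss: go right to lily.
      Visit lily.
      At lily: no left child.
      At lily: go right to rose.
        rose is a leaf — visit rose.
At cedar: go right to pear.
  pear is a leaf — visit pear.
Full pre-order sequence: cedar, ash, moss, fern, mint, teak, plum, lily, rose, pear.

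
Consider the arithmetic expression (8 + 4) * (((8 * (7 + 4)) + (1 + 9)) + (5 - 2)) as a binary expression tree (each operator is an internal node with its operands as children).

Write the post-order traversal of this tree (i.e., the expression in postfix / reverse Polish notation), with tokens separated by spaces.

Post-order on an expression tree gives postfix notation: for each operator, emit left operand, right operand, then the operator.

8 4 + 8 7 4 + * 1 9 + + 5 2 - + *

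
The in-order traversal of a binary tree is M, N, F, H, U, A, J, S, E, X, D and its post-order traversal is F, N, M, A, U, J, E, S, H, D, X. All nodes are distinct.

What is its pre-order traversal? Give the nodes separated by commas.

The last element of post-order is the root; it splits in-order into left and right subtrees.
Root X: left subtree has 9 nodes {M, N, F, H, U, A, J, S, E}, right has 1 {D}.
  Root H: left subtree has 3 nodes {M, N, F}, right has 5 {U, A, J, S, E}.
    Root M: left subtree has 0 nodes { }, right has 2 {N, F}.
      Root N: left subtree has 0 nodes { }, right has 1 {F}.
    Root S: left subtree has 3 nodes {U, A, J}, right has 1 {E}.
      Root J: left subtree has 2 nodes {U, A}, right has 0 { }.
        Root U: left subtree has 0 nodes { }, right has 1 {A}.

X, H, M, N, F, S, J, U, A, E, D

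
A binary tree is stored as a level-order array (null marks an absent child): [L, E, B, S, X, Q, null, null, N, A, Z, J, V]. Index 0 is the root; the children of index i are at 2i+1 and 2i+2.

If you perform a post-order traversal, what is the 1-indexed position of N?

Post-order visits the left subtree, then the right subtree, then the node.
At L: go left to E.
  At E: go left to S.
    At S: no left child.
    At S: go right to N.
      N is a leaf — visit N.
    Visit S.
  At E: go right to X.
    At X: go left to A.
      A is a leaf — visit A.
    At X: go right to Z.
      Z is a leaf — visit Z.
    Visit X.
  Visit E.
At L: go right to B.
  At B: go left to Q.
    At Q: go left to J.
      J is a leaf — visit J.
    At Q: go right to V.
      V is a leaf — visit V.
    Visit Q.
  At B: no right child.
  Visit B.
Visit L.
Full post-order sequence: N, S, A, Z, X, E, J, V, Q, B, L.

1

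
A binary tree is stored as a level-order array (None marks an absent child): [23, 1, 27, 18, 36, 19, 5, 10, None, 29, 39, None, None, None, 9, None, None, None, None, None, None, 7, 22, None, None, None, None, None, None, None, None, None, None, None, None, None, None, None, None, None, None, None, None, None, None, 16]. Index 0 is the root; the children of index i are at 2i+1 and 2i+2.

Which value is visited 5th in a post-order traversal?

Post-order visits the left subtree, then the right subtree, then the node.
At 23: go left to 1.
  At 1: go left to 18.
    At 18: go left to 10.
      10 is a leaf — visit 10.
    At 18: no right child.
    Visit 18.
  At 1: go right to 36.
    At 36: go left to 29.
      29 is a leaf — visit 29.
    At 36: go right to 39.
      At 39: go left to 7.
        7 is a leaf — visit 7.
      At 39: go right to 22.
        At 22: go left to 16.
          16 is a leaf — visit 16.
        At 22: no right child.
        Visit 22.
      Visit 39.
    Visit 36.
  Visit 1.
At 23: go right to 27.
  At 27: go left to 19.
    19 is a leaf — visit 19.
  At 27: go right to 5.
    At 5: no left child.
    At 5: go right to 9.
      9 is a leaf — visit 9.
    Visit 5.
  Visit 27.
Visit 23.
Full post-order sequence: 10, 18, 29, 7, 16, 22, 39, 36, 1, 19, 9, 5, 27, 23.

16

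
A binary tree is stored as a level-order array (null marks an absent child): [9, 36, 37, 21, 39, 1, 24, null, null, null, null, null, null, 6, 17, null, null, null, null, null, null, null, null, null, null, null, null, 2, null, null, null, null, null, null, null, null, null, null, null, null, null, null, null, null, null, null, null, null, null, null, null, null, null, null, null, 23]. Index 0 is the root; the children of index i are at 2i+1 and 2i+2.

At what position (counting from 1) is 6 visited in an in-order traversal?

9

In-order visits the left subtree, then the node, then the right subtree.
At 9: go left to 36.
  At 36: go left to 21.
    21 is a leaf — visit 21.
  Visit 36.
  At 36: go right to 39.
    39 is a leaf — visit 39.
Visit 9.
At 9: go right to 37.
  At 37: go left to 1.
    1 is a leaf — visit 1.
  Visit 37.
  At 37: go right to 24.
    At 24: go left to 6.
      At 6: go left to 2.
        At 2: go left to 23.
          23 is a leaf — visit 23.
        Visit 2.
        At 2: no right child.
      Visit 6.
      At 6: no right child.
    Visit 24.
    At 24: go right to 17.
      17 is a leaf — visit 17.
Full in-order sequence: 21, 36, 39, 9, 1, 37, 23, 2, 6, 24, 17.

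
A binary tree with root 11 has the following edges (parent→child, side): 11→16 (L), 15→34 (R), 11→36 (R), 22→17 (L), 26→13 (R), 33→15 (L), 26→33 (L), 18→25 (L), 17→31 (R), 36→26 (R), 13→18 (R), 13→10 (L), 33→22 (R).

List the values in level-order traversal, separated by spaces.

11 16 36 26 33 13 15 22 10 18 34 17 25 31

Level-order visits nodes level by level from the root, left to right within each level.
Level 0: 11
Level 1: 16, 36
Level 2: 26
Level 3: 33, 13
Level 4: 15, 22, 10, 18
Level 5: 34, 17, 25
Level 6: 31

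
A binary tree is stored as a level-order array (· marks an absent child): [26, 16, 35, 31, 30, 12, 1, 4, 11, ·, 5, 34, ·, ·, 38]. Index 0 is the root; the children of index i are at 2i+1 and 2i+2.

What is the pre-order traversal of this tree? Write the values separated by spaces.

26 16 31 4 11 30 5 35 12 34 1 38

Pre-order visits the node, then its left subtree, then its right subtree.
Visit 26.
At 26: go left to 16.
  Visit 16.
  At 16: go left to 31.
    Visit 31.
    At 31: go left to 4.
      4 is a leaf — visit 4.
    At 31: go right to 11.
      11 is a leaf — visit 11.
  At 16: go right to 30.
    Visit 30.
    At 30: no left child.
    At 30: go right to 5.
      5 is a leaf — visit 5.
At 26: go right to 35.
  Visit 35.
  At 35: go left to 12.
    Visit 12.
    At 12: go left to 34.
      34 is a leaf — visit 34.
    At 12: no right child.
  At 35: go right to 1.
    Visit 1.
    At 1: no left child.
    At 1: go right to 38.
      38 is a leaf — visit 38.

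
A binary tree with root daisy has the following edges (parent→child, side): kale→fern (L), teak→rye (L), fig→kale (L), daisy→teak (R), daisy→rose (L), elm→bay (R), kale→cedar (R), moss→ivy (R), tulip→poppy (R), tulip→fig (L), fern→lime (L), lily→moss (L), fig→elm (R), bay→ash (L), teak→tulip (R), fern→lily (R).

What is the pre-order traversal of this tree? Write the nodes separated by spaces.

Pre-order visits the node, then its left subtree, then its right subtree.
Visit daisy.
At daisy: go left to rose.
  rose is a leaf — visit rose.
At daisy: go right to teak.
  Visit teak.
  At teak: go left to rye.
    rye is a leaf — visit rye.
  At teak: go right to tulip.
    Visit tulip.
    At tulip: go left to fig.
      Visit fig.
      At fig: go left to kale.
        Visit kale.
        At kale: go left to fern.
          Visit fern.
          At fern: go left to lime.
            lime is a leaf — visit lime.
          At fern: go right to lily.
            Visit lily.
            At lily: go left to moss.
              Visit moss.
              At moss: no left child.
              At moss: go right to ivy.
                ivy is a leaf — visit ivy.
            At lily: no right child.
        At kale: go right to cedar.
          cedar is a leaf — visit cedar.
      At fig: go right to elm.
        Visit elm.
        At elm: no left child.
        At elm: go right to bay.
          Visit bay.
          At bay: go left to ash.
            ash is a leaf — visit ash.
          At bay: no right child.
    At tulip: go right to poppy.
      poppy is a leaf — visit poppy.

daisy rose teak rye tulip fig kale fern lime lily moss ivy cedar elm bay ash poppy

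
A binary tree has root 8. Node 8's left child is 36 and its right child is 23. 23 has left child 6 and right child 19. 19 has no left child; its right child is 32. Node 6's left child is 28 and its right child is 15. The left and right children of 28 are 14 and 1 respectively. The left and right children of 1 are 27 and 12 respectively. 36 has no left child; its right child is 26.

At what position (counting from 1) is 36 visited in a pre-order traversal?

2

Pre-order visits the node, then its left subtree, then its right subtree.
Visit 8.
At 8: go left to 36.
  Visit 36.
  At 36: no left child.
  At 36: go right to 26.
    26 is a leaf — visit 26.
At 8: go right to 23.
  Visit 23.
  At 23: go left to 6.
    Visit 6.
    At 6: go left to 28.
      Visit 28.
      At 28: go left to 14.
        14 is a leaf — visit 14.
      At 28: go right to 1.
        Visit 1.
        At 1: go left to 27.
          27 is a leaf — visit 27.
        At 1: go right to 12.
          12 is a leaf — visit 12.
    At 6: go right to 15.
      15 is a leaf — visit 15.
  At 23: go right to 19.
    Visit 19.
    At 19: no left child.
    At 19: go right to 32.
      32 is a leaf — visit 32.
Full pre-order sequence: 8, 36, 26, 23, 6, 28, 14, 1, 27, 12, 15, 19, 32.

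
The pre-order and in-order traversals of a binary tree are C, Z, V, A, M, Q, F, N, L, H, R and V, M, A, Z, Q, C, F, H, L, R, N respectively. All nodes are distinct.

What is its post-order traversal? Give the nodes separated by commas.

The first element of pre-order is the root; it splits in-order into left and right subtrees.
Root C: left subtree has 5 nodes {V, M, A, Z, Q}, right has 5 {F, H, L, R, N}.
  Root Z: left subtree has 3 nodes {V, M, A}, right has 1 {Q}.
    Root V: left subtree has 0 nodes { }, right has 2 {M, A}.
      Root A: left subtree has 1 node {M}, right has 0 { }.
  Root F: left subtree has 0 nodes { }, right has 4 {H, L, R, N}.
    Root N: left subtree has 3 nodes {H, L, R}, right has 0 { }.
      Root L: left subtree has 1 node {H}, right has 1 {R}.

M, A, V, Q, Z, H, R, L, N, F, C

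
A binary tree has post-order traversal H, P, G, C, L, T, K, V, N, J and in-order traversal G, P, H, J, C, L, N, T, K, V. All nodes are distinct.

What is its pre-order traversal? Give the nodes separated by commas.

The last element of post-order is the root; it splits in-order into left and right subtrees.
Root J: left subtree has 3 nodes {G, P, H}, right has 6 {C, L, N, T, K, V}.
  Root G: left subtree has 0 nodes { }, right has 2 {P, H}.
    Root P: left subtree has 0 nodes { }, right has 1 {H}.
  Root N: left subtree has 2 nodes {C, L}, right has 3 {T, K, V}.
    Root L: left subtree has 1 node {C}, right has 0 { }.
    Root V: left subtree has 2 nodes {T, K}, right has 0 { }.
      Root K: left subtree has 1 node {T}, right has 0 { }.

J, G, P, H, N, L, C, V, K, T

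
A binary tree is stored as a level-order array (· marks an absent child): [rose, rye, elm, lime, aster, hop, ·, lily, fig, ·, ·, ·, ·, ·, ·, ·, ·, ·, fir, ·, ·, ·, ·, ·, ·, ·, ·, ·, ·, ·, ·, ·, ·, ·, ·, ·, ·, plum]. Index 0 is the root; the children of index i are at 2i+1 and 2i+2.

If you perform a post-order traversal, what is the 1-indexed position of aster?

6

Post-order visits the left subtree, then the right subtree, then the node.
At rose: go left to rye.
  At rye: go left to lime.
    At lime: go left to lily.
      lily is a leaf — visit lily.
    At lime: go right to fig.
      At fig: no left child.
      At fig: go right to fir.
        At fir: go left to plum.
          plum is a leaf — visit plum.
        At fir: no right child.
        Visit fir.
      Visit fig.
    Visit lime.
  At rye: go right to aster.
    aster is a leaf — visit aster.
  Visit rye.
At rose: go right to elm.
  At elm: go left to hop.
    hop is a leaf — visit hop.
  At elm: no right child.
  Visit elm.
Visit rose.
Full post-order sequence: lily, plum, fir, fig, lime, aster, rye, hop, elm, rose.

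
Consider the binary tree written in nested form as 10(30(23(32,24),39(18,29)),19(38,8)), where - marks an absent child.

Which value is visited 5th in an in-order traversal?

18

In-order visits the left subtree, then the node, then the right subtree.
At 10: go left to 30.
  At 30: go left to 23.
    At 23: go left to 32.
      32 is a leaf — visit 32.
    Visit 23.
    At 23: go right to 24.
      24 is a leaf — visit 24.
  Visit 30.
  At 30: go right to 39.
    At 39: go left to 18.
      18 is a leaf — visit 18.
    Visit 39.
    At 39: go right to 29.
      29 is a leaf — visit 29.
Visit 10.
At 10: go right to 19.
  At 19: go left to 38.
    38 is a leaf — visit 38.
  Visit 19.
  At 19: go right to 8.
    8 is a leaf — visit 8.
Full in-order sequence: 32, 23, 24, 30, 18, 39, 29, 10, 38, 19, 8.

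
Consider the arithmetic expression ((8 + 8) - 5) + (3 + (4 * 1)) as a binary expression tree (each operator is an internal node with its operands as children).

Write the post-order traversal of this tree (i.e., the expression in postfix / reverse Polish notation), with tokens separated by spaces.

Post-order on an expression tree gives postfix notation: for each operator, emit left operand, right operand, then the operator.

8 8 + 5 - 3 4 1 * + +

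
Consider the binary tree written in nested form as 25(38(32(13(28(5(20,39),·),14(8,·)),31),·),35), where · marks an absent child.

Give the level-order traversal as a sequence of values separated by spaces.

25 38 35 32 13 31 28 14 5 8 20 39

Level-order visits nodes level by level from the root, left to right within each level.
Level 0: 25
Level 1: 38, 35
Level 2: 32
Level 3: 13, 31
Level 4: 28, 14
Level 5: 5, 8
Level 6: 20, 39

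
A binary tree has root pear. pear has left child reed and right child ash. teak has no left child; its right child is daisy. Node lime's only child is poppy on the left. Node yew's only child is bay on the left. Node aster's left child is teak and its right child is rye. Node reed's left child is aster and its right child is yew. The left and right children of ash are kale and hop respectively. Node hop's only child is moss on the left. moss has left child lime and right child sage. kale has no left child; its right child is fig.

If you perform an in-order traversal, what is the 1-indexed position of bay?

6

In-order visits the left subtree, then the node, then the right subtree.
At pear: go left to reed.
  At reed: go left to aster.
    At aster: go left to teak.
      At teak: no left child.
      Visit teak.
      At teak: go right to daisy.
        daisy is a leaf — visit daisy.
    Visit aster.
    At aster: go right to rye.
      rye is a leaf — visit rye.
  Visit reed.
  At reed: go right to yew.
    At yew: go left to bay.
      bay is a leaf — visit bay.
    Visit yew.
    At yew: no right child.
Visit pear.
At pear: go right to ash.
  At ash: go left to kale.
    At kale: no left child.
    Visit kale.
    At kale: go right to fig.
      fig is a leaf — visit fig.
  Visit ash.
  At ash: go right to hop.
    At hop: go left to moss.
      At moss: go left to lime.
        At lime: go left to poppy.
          poppy is a leaf — visit poppy.
        Visit lime.
        At lime: no right child.
      Visit moss.
      At moss: go right to sage.
        sage is a leaf — visit sage.
    Visit hop.
    At hop: no right child.
Full in-order sequence: teak, daisy, aster, rye, reed, bay, yew, pear, kale, fig, ash, poppy, lime, moss, sage, hop.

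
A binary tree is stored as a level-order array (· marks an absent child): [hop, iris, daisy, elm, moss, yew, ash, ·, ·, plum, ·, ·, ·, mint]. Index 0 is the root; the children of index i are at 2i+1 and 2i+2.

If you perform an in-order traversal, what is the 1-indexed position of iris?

2

In-order visits the left subtree, then the node, then the right subtree.
At hop: go left to iris.
  At iris: go left to elm.
    elm is a leaf — visit elm.
  Visit iris.
  At iris: go right to moss.
    At moss: go left to plum.
      plum is a leaf — visit plum.
    Visit moss.
    At moss: no right child.
Visit hop.
At hop: go right to daisy.
  At daisy: go left to yew.
    yew is a leaf — visit yew.
  Visit daisy.
  At daisy: go right to ash.
    At ash: go left to mint.
      mint is a leaf — visit mint.
    Visit ash.
    At ash: no right child.
Full in-order sequence: elm, iris, plum, moss, hop, yew, daisy, mint, ash.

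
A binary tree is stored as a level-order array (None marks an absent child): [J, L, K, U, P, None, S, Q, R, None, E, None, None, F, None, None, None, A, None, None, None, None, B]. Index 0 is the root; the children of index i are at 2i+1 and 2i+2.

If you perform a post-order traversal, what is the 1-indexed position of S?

10

Post-order visits the left subtree, then the right subtree, then the node.
At J: go left to L.
  At L: go left to U.
    At U: go left to Q.
      Q is a leaf — visit Q.
    At U: go right to R.
      At R: go left to A.
        A is a leaf — visit A.
      At R: no right child.
      Visit R.
    Visit U.
  At L: go right to P.
    At P: no left child.
    At P: go right to E.
      At E: no left child.
      At E: go right to B.
        B is a leaf — visit B.
      Visit E.
    Visit P.
  Visit L.
At J: go right to K.
  At K: no left child.
  At K: go right to S.
    At S: go left to F.
      F is a leaf — visit F.
    At S: no right child.
    Visit S.
  Visit K.
Visit J.
Full post-order sequence: Q, A, R, U, B, E, P, L, F, S, K, J.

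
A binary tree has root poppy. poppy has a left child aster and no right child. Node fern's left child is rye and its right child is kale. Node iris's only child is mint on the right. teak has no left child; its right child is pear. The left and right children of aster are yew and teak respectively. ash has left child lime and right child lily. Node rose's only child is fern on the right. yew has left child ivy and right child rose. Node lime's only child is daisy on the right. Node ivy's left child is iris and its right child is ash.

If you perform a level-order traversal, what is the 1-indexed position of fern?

Level-order visits nodes level by level from the root, left to right within each level.
Level 0: poppy
Level 1: aster
Level 2: yew, teak
Level 3: ivy, rose, pear
Level 4: iris, ash, fern
Level 5: mint, lime, lily, rye, kale
Level 6: daisy
Full level-order sequence: poppy, aster, yew, teak, ivy, rose, pear, iris, ash, fern, mint, lime, lily, rye, kale, daisy.

10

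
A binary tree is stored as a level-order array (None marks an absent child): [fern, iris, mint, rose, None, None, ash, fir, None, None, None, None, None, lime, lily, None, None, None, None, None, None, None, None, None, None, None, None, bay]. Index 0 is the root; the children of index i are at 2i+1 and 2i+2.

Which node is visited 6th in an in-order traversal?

bay

In-order visits the left subtree, then the node, then the right subtree.
At fern: go left to iris.
  At iris: go left to rose.
    At rose: go left to fir.
      fir is a leaf — visit fir.
    Visit rose.
    At rose: no right child.
  Visit iris.
  At iris: no right child.
Visit fern.
At fern: go right to mint.
  At mint: no left child.
  Visit mint.
  At mint: go right to ash.
    At ash: go left to lime.
      At lime: go left to bay.
        bay is a leaf — visit bay.
      Visit lime.
      At lime: no right child.
    Visit ash.
    At ash: go right to lily.
      lily is a leaf — visit lily.
Full in-order sequence: fir, rose, iris, fern, mint, bay, lime, ash, lily.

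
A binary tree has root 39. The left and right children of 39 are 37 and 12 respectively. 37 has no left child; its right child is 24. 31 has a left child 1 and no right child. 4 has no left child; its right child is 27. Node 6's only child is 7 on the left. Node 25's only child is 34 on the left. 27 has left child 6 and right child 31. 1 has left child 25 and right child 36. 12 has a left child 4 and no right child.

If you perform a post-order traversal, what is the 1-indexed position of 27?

Post-order visits the left subtree, then the right subtree, then the node.
At 39: go left to 37.
  At 37: no left child.
  At 37: go right to 24.
    24 is a leaf — visit 24.
  Visit 37.
At 39: go right to 12.
  At 12: go left to 4.
    At 4: no left child.
    At 4: go right to 27.
      At 27: go left to 6.
        At 6: go left to 7.
          7 is a leaf — visit 7.
        At 6: no right child.
        Visit 6.
      At 27: go right to 31.
        At 31: go left to 1.
          At 1: go left to 25.
            At 25: go left to 34.
              34 is a leaf — visit 34.
            At 25: no right child.
            Visit 25.
          At 1: go right to 36.
            36 is a leaf — visit 36.
          Visit 1.
        At 31: no right child.
        Visit 31.
      Visit 27.
    Visit 4.
  At 12: no right child.
  Visit 12.
Visit 39.
Full post-order sequence: 24, 37, 7, 6, 34, 25, 36, 1, 31, 27, 4, 12, 39.

10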